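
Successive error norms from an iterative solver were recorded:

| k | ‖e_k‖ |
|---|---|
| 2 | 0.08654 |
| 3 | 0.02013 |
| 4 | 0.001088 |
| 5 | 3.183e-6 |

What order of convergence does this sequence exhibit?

2

Consecutive ratios: ‖e_5‖/‖e_4‖ = 3.183e-6/0.001088 = 0.00292555, ‖e_4‖/‖e_3‖ = 0.001088/0.02013 = 0.0540487.
p ≈ ln(0.00292555)/ln(0.0540487) = -5.8343/-2.9179 ≈ 2.00.
So the convergence is quadratic (order 2).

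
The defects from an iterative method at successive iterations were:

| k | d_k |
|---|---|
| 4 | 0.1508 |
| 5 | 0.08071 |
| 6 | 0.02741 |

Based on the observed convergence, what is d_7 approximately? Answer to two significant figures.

4.2e-3

First estimate the order: p ≈ ln(d_6/d_5) / ln(d_5/d_4) = ln(0.02741/0.08071)/ln(0.08071/0.1508) = ln(0.339611)/ln(0.535212) ≈ 1.7277.
Then d_7 ≈ d_6·(d_6/d_5)^p = 0.02741·(0.339611)^1.7277 = 0.02741·0.154767 ≈ 0.004242.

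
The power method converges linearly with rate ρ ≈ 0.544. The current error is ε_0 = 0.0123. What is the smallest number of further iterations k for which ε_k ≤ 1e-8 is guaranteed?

24

After k steps, ε_k ≈ 0.0123·0.544^k.
Need 0.544^k ≤ 1e-8/0.0123 = 8.13008e-07.
k ≥ ln(8.13008e-07)/ln(0.544) = -14.0225/-0.60881 = 23.033.
Smallest integer k = 24.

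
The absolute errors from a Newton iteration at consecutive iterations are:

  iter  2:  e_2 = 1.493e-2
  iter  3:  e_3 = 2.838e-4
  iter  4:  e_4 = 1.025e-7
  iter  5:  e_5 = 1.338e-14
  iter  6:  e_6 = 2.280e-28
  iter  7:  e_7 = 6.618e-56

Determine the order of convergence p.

Consecutive ratios: e_7/e_6 = 6.618e-56/2.280e-28 = 2.90263e-28, e_6/e_5 = 2.280e-28/1.338e-14 = 1.70404e-14.
p ≈ ln(2.90263e-28)/ln(1.70404e-14) = -63.4068/-31.7032 ≈ 2.00.
So the convergence is quadratic (order 2).

2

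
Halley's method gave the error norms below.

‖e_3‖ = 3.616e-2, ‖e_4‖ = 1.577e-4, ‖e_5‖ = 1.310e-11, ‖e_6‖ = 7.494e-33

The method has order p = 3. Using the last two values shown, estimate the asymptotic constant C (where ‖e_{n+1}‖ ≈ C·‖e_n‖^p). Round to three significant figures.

3.33

C ≈ ‖e_6‖ / ‖e_5‖^3
  = 7.494e-33 / (1.310e-11)^3
  = 7.494e-33 / 2.24809e-33 ≈ 3.3335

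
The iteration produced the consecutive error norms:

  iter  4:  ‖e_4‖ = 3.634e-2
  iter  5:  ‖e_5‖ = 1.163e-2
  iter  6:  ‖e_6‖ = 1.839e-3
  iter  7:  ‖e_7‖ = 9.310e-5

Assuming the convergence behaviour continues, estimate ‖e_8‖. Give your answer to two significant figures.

7.5e-7

First estimate the order: p ≈ ln(‖e_7‖/‖e_6‖) / ln(‖e_6‖/‖e_5‖) = ln(9.310e-5/1.839e-3)/ln(1.839e-3/1.163e-2) = ln(0.0506253)/ln(0.158126) ≈ 1.6175.
Then ‖e_8‖ ≈ ‖e_7‖·(‖e_7‖/‖e_6‖)^p = 9.310e-5·(0.0506253)^1.6175 = 9.310e-5·0.00802259 ≈ 7.469e-07.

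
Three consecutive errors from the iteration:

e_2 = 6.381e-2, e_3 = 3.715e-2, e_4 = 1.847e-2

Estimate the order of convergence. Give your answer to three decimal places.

p ≈ ln(e_4/e_3) / ln(e_3/e_2)
  = ln(1.847e-2/3.715e-2) / ln(3.715e-2/6.381e-2)
  = ln(0.497174) / ln(0.582197)
  = -0.698815 / -0.540946 ≈ 1.291839

1.292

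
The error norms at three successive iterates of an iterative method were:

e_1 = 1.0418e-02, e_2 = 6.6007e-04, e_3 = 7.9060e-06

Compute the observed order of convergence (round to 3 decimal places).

p ≈ ln(e_3/e_2) / ln(e_2/e_1)
  = ln(7.9060e-06/6.6007e-04) / ln(6.6007e-04/1.0418e-02)
  = ln(0.0119775) / ln(0.0633586)
  = -4.424725 / -2.758945 ≈ 1.603774

1.604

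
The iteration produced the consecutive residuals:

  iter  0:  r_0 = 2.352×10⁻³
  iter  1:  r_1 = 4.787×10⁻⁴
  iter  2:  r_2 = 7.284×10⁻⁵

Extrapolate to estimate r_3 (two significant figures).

7.9e-6

First estimate the order: p ≈ ln(r_2/r_1) / ln(r_1/r_0) = ln(7.284×10⁻⁵/4.787×10⁻⁴)/ln(4.787×10⁻⁴/2.352×10⁻³) = ln(0.152162)/ln(0.203529) ≈ 1.1827.
Then r_3 ≈ r_2·(r_2/r_1)^p = 7.284×10⁻⁵·(0.152162)^1.1827 = 7.284×10⁻⁵·0.107873 ≈ 7.857e-06.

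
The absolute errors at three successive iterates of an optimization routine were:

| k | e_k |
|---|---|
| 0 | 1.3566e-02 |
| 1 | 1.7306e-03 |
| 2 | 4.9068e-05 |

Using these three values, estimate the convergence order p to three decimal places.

1.730

p ≈ ln(e_2/e_1) / ln(e_1/e_0)
  = ln(4.9068e-05/1.7306e-03) / ln(1.7306e-03/1.3566e-02)
  = ln(0.0283532) / ln(0.127569)
  = -3.563015 / -2.059098 ≈ 1.730377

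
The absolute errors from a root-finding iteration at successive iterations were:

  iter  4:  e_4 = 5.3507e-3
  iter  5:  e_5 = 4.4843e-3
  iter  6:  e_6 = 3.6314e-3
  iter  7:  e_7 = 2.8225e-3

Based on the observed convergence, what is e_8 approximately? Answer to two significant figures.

First estimate the order: p ≈ ln(e_7/e_6) / ln(e_6/e_5) = ln(2.8225e-3/3.6314e-3)/ln(3.6314e-3/4.4843e-3) = ln(0.777248)/ln(0.809803) ≈ 1.1945.
Then e_8 ≈ e_7·(e_7/e_6)^p = 2.8225e-3·(0.777248)^1.1945 = 2.8225e-3·0.740071 ≈ 0.002089.

2.1e-3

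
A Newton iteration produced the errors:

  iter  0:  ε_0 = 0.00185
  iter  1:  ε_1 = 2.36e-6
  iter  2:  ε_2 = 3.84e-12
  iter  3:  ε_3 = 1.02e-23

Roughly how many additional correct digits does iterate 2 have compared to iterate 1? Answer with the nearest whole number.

6

Digits gained ≈ log₁₀(ε_1/ε_2) = log₁₀(2.36e-6/3.84e-12) = log₁₀(614583) ≈ 5.789.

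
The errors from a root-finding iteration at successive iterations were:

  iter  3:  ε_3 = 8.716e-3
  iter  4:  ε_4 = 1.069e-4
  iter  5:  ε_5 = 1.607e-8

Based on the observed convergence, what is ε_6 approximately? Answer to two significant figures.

First estimate the order: p ≈ ln(ε_5/ε_4) / ln(ε_4/ε_3) = ln(1.607e-8/1.069e-4)/ln(1.069e-4/8.716e-3) = ln(0.000150327)/ln(0.0122648) ≈ 2.0001.
Then ε_6 ≈ ε_5·(ε_5/ε_4)^p = 1.607e-8·(0.000150327)^2.0001 = 1.607e-8·2.25783e-08 ≈ 3.628e-16.

3.6e-16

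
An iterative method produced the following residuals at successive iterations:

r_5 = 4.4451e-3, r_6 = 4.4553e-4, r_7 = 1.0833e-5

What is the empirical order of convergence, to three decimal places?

p ≈ ln(r_7/r_6) / ln(r_6/r_5)
  = ln(1.0833e-5/4.4553e-4) / ln(4.4553e-4/4.4451e-3)
  = ln(0.0243149) / ln(0.100229)
  = -3.716666 / -2.300298 ≈ 1.615732

1.616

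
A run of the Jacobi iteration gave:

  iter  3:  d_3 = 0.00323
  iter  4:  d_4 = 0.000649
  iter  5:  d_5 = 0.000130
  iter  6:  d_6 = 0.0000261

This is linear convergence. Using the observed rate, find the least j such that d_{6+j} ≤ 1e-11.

Rate ρ ≈ d_6/d_5 = 0.0000261/0.000130 = 0.2008.
After j more steps, d_{6+j} ≈ 0.0000261·ρ^j; need ρ^j ≤ 1e-11/0.0000261 = 3.83142e-07.
j ≥ ln(3.83142e-07)/ln(0.2008) = -14.7749/-1.60545 = 9.203.
So 10 more iterations are needed.

10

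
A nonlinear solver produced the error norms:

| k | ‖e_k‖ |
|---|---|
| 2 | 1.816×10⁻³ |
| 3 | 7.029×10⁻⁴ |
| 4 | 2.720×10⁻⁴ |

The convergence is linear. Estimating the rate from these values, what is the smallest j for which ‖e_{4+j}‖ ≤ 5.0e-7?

7

Rate ρ ≈ ‖e_4‖/‖e_3‖ = 2.720×10⁻⁴/7.029×10⁻⁴ = 0.3870.
After j more steps, ‖e_{4+j}‖ ≈ 2.720×10⁻⁴·ρ^j; need ρ^j ≤ 5.0e-7/2.720×10⁻⁴ = 0.00183824.
j ≥ ln(0.00183824)/ln(0.3870) = -6.2989/-0.94933 = 6.635.
So 7 more iterations are needed.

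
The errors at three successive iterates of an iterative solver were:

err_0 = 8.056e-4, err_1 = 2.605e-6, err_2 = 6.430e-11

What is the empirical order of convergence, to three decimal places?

p ≈ ln(err_2/err_1) / ln(err_1/err_0)
  = ln(6.430e-11/2.605e-6) / ln(2.605e-6/8.056e-4)
  = ln(2.46833e-05) / ln(0.00323361)
  = -10.609384 / -5.734156 ≈ 1.850208

1.850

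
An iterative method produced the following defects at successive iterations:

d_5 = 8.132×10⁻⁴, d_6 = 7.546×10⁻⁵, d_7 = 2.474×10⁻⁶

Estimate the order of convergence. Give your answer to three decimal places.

1.438

p ≈ ln(d_7/d_6) / ln(d_6/d_5)
  = ln(2.474×10⁻⁶/7.546×10⁻⁵) / ln(7.546×10⁻⁵/8.132×10⁻⁴)
  = ln(0.0327856) / ln(0.0927939)
  = -3.417766 / -2.377374 ≈ 1.437622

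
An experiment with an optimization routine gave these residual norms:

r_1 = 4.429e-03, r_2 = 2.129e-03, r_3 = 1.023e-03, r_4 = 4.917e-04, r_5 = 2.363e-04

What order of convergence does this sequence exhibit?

1

Consecutive ratios: r_5/r_4 = 2.363e-04/4.917e-04 = 0.480578, r_4/r_3 = 4.917e-04/1.023e-03 = 0.480645.
p ≈ ln(0.480578)/ln(0.480645) = -0.7328/-0.7326 ≈ 1.00.
So the convergence is linear (order 1).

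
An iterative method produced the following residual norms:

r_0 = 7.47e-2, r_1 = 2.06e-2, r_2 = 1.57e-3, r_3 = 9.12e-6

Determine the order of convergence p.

2

Consecutive ratios: r_3/r_2 = 9.12e-6/1.57e-3 = 0.00580892, r_2/r_1 = 1.57e-3/2.06e-2 = 0.0762136.
p ≈ ln(0.00580892)/ln(0.0762136) = -5.1484/-2.5742 ≈ 2.00.
So the convergence is quadratic (order 2).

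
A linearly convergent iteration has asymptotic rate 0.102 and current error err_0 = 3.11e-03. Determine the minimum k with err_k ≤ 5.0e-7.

4

After k steps, err_k ≈ 3.11e-03·0.102^k.
Need 0.102^k ≤ 5.0e-7/3.11e-03 = 0.000160772.
k ≥ ln(0.000160772)/ln(0.102) = -8.7355/-2.28278 = 3.827.
Smallest integer k = 4.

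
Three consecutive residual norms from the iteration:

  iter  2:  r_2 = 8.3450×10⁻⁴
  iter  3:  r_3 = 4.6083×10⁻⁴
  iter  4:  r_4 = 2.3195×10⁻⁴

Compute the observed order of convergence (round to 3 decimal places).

p ≈ ln(r_4/r_3) / ln(r_3/r_2)
  = ln(2.3195×10⁻⁴/4.6083×10⁻⁴) / ln(4.6083×10⁻⁴/8.3450×10⁻⁴)
  = ln(0.503331) / ln(0.552223)
  = -0.686507 / -0.593803 ≈ 1.156119

1.156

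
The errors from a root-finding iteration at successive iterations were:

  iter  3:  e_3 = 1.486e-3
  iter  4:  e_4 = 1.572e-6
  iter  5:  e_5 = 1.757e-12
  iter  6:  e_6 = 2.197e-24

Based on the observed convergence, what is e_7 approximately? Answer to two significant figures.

3.4e-48

First estimate the order: p ≈ ln(e_6/e_5) / ln(e_5/e_4) = ln(2.197e-24/1.757e-12)/ln(1.757e-12/1.572e-6) = ln(1.25043e-12)/ln(1.11768e-06) ≈ 1.9999.
Then e_7 ≈ e_6·(e_6/e_5)^p = 2.197e-24·(1.25043e-12)^1.9999 = 2.197e-24·1.56787e-24 ≈ 3.445e-48.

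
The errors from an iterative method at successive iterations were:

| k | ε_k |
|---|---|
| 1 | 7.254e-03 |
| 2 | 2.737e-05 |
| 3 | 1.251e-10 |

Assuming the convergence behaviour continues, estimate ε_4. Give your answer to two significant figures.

First estimate the order: p ≈ ln(ε_3/ε_2) / ln(ε_2/ε_1) = ln(1.251e-10/2.737e-05)/ln(2.737e-05/7.254e-03) = ln(4.5707e-06)/ln(0.00377309) ≈ 2.2036.
Then ε_4 ≈ ε_3·(ε_3/ε_2)^p = 1.251e-10·(4.5707e-06)^2.2036 = 1.251e-10·1.70898e-12 ≈ 2.138e-22.

2.1e-22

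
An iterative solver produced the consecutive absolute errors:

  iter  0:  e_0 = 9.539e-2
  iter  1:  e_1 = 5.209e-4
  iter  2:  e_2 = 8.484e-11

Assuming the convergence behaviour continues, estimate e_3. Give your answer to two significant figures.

3.7e-31

First estimate the order: p ≈ ln(e_2/e_1) / ln(e_1/e_0) = ln(8.484e-11/5.209e-4)/ln(5.209e-4/9.539e-2) = ln(1.62872e-07)/ln(0.00546074) ≈ 3.0000.
Then e_3 ≈ e_2·(e_2/e_1)^p = 8.484e-11·(1.62872e-07)^3.0000 = 8.484e-11·4.32055e-21 ≈ 3.666e-31.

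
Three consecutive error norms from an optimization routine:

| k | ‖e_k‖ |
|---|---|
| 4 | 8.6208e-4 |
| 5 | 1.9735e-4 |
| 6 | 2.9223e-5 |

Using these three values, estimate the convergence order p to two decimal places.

1.30

p ≈ ln(‖e_6‖/‖e_5‖) / ln(‖e_5‖/‖e_4‖)
  = ln(2.9223e-5/1.9735e-4) / ln(1.9735e-4/8.6208e-4)
  = ln(0.148077) / ln(0.228923)
  = -1.91002 / -1.47437 ≈ 1.29548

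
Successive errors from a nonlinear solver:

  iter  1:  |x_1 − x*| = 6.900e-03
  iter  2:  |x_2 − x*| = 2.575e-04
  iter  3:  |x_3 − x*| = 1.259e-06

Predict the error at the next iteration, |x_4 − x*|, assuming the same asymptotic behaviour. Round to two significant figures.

First estimate the order: p ≈ ln(|x_3 − x*|/|x_2 − x*|) / ln(|x_2 − x*|/|x_1 − x*|) = ln(1.259e-06/2.575e-04)/ln(2.575e-04/6.900e-03) = ln(0.00488932)/ln(0.0373188) ≈ 1.6181.
Then |x_4 − x*| ≈ |x_3 − x*|·(|x_3 − x*|/|x_2 − x*|)^p = 1.259e-06·(0.00488932)^1.6181 = 1.259e-06·0.000182378 ≈ 2.296e-10.

2.3e-10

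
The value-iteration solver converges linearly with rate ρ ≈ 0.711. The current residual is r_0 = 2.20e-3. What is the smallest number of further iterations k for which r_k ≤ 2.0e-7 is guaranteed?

28

After k steps, r_k ≈ 2.20e-3·0.711^k.
Need 0.711^k ≤ 2.0e-7/2.20e-3 = 9.09091e-05.
k ≥ ln(9.09091e-05)/ln(0.711) = -9.3057/-0.34108 = 27.283.
Smallest integer k = 28.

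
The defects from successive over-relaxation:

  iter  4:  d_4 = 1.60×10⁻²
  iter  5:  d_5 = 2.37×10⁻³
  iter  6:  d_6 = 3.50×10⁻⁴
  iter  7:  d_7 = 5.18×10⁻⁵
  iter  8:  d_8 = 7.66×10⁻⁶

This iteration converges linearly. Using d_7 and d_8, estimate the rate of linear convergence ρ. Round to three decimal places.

ρ ≈ d_8/d_7 = 7.66×10⁻⁶/5.18×10⁻⁵ = 0.14788

0.148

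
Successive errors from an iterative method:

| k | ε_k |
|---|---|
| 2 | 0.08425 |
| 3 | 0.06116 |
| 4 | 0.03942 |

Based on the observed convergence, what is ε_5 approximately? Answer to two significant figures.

2.2e-2

First estimate the order: p ≈ ln(ε_4/ε_3) / ln(ε_3/ε_2) = ln(0.03942/0.06116)/ln(0.06116/0.08425) = ln(0.644539)/ln(0.725935) ≈ 1.3713.
Then ε_5 ≈ ε_4·(ε_4/ε_3)^p = 0.03942·(0.644539)^1.3713 = 0.03942·0.54755 ≈ 0.02158.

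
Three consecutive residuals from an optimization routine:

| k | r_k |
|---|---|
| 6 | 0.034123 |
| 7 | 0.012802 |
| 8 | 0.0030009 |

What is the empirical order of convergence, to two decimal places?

1.48

p ≈ ln(r_8/r_7) / ln(r_7/r_6)
  = ln(0.0030009/0.012802) / ln(0.012802/0.034123)
  = ln(0.234409) / ln(0.375172)
  = -1.45069 / -0.98037 ≈ 1.47974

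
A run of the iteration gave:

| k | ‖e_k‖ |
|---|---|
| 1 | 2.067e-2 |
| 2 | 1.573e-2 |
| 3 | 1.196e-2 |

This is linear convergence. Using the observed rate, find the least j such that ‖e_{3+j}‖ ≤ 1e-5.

26

Rate ρ ≈ ‖e_3‖/‖e_2‖ = 1.196e-2/1.573e-2 = 0.7603.
After j more steps, ‖e_{3+j}‖ ≈ 1.196e-2·ρ^j; need ρ^j ≤ 1e-5/1.196e-2 = 0.00083612.
j ≥ ln(0.00083612)/ln(0.7603) = -7.0867/-0.27404 = 25.860.
So 26 more iterations are needed.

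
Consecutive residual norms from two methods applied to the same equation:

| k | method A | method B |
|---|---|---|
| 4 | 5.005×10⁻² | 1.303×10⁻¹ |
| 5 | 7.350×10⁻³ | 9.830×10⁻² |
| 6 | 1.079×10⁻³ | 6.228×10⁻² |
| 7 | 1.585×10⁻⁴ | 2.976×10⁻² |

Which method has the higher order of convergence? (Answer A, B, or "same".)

Method A: p ≈ ln(1.585×10⁻⁴/1.079×10⁻³)/ln(1.079×10⁻³/7.350×10⁻³) ≈ 1.00.
Method B: p ≈ ln(2.976×10⁻²/6.228×10⁻²)/ln(6.228×10⁻²/9.830×10⁻²) ≈ 1.62.
Method B has the higher order (≈1.6 vs ≈1.0).

B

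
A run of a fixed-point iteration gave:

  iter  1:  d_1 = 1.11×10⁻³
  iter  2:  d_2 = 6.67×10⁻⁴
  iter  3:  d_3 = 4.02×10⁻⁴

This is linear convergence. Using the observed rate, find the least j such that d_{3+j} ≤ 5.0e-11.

32

Rate ρ ≈ d_3/d_2 = 4.02×10⁻⁴/6.67×10⁻⁴ = 0.6027.
After j more steps, d_{3+j} ≈ 4.02×10⁻⁴·ρ^j; need ρ^j ≤ 5.0e-11/4.02×10⁻⁴ = 1.24378e-07.
j ≥ ln(1.24378e-07)/ln(0.6027) = -15.8999/-0.50634 = 31.402.
So 32 more iterations are needed.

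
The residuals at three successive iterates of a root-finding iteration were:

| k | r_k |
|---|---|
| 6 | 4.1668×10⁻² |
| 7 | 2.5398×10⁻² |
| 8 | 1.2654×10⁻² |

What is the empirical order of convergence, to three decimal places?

1.407

p ≈ ln(r_8/r_7) / ln(r_7/r_6)
  = ln(1.2654×10⁻²/2.5398×10⁻²) / ln(2.5398×10⁻²/4.1668×10⁻²)
  = ln(0.498228) / ln(0.609532)
  = -0.696697 / -0.495064 ≈ 1.407287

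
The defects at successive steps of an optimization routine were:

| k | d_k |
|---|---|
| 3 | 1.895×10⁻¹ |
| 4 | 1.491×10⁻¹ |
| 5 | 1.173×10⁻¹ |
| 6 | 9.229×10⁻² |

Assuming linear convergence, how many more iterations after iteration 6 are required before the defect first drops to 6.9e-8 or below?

59

Rate ρ ≈ d_6/d_5 = 9.229×10⁻²/1.173×10⁻¹ = 0.7868.
After j more steps, d_{6+j} ≈ 9.229×10⁻²·ρ^j; need ρ^j ≤ 6.9e-8/9.229×10⁻² = 7.47643e-07.
j ≥ ln(7.47643e-07)/ln(0.7868) = -14.1063/-0.23978 = 58.830.
So 59 more iterations are needed.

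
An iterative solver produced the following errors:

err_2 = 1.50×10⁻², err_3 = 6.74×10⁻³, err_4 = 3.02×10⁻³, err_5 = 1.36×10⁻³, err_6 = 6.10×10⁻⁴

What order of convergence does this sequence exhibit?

1

Consecutive ratios: err_6/err_5 = 6.10×10⁻⁴/1.36×10⁻³ = 0.448529, err_5/err_4 = 1.36×10⁻³/3.02×10⁻³ = 0.450331.
p ≈ ln(0.448529)/ln(0.450331) = -0.8018/-0.7978 ≈ 1.01.
So the convergence is linear (order 1).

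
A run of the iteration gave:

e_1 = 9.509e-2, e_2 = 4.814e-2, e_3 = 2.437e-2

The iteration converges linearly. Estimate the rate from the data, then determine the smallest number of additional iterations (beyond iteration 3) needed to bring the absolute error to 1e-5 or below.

12

Rate ρ ≈ e_3/e_2 = 2.437e-2/4.814e-2 = 0.5062.
After j more steps, e_{3+j} ≈ 2.437e-2·ρ^j; need ρ^j ≤ 1e-5/2.437e-2 = 0.000410341.
j ≥ ln(0.000410341)/ln(0.5062) = -7.7985/-0.68082 = 11.455.
So 12 more iterations are needed.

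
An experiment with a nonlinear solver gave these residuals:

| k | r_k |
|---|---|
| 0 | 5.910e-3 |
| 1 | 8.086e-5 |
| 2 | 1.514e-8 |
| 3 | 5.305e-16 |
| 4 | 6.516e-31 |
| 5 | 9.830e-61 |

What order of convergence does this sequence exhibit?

2

Consecutive ratios: r_5/r_4 = 9.830e-61/6.516e-31 = 1.50859e-30, r_4/r_3 = 6.516e-31/5.305e-16 = 1.22828e-15.
p ≈ ln(1.50859e-30)/ln(1.22828e-15) = -68.6664/-34.3332 ≈ 2.00.
So the convergence is quadratic (order 2).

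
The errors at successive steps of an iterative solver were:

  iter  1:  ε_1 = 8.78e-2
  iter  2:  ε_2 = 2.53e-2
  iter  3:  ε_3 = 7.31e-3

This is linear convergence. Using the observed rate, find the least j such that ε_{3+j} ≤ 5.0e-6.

Rate ρ ≈ ε_3/ε_2 = 7.31e-3/2.53e-2 = 0.2889.
After j more steps, ε_{3+j} ≈ 7.31e-3·ρ^j; need ρ^j ≤ 5.0e-6/7.31e-3 = 0.000683995.
j ≥ ln(0.000683995)/ln(0.2889) = -7.2876/-1.24167 = 5.869.
So 6 more iterations are needed.

6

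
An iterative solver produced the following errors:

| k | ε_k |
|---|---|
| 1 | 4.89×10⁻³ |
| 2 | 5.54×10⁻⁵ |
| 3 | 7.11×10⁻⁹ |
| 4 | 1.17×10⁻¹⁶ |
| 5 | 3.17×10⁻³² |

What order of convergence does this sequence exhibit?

Consecutive ratios: ε_5/ε_4 = 3.17×10⁻³²/1.17×10⁻¹⁶ = 2.7094e-16, ε_4/ε_3 = 1.17×10⁻¹⁶/7.11×10⁻⁹ = 1.64557e-08.
p ≈ ln(2.7094e-16)/ln(1.64557e-08) = -35.8446/-17.9226 ≈ 2.00.
So the convergence is quadratic (order 2).

2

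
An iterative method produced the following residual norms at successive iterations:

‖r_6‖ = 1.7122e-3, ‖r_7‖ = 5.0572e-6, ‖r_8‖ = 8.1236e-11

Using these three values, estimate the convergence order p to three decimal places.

p ≈ ln(‖r_8‖/‖r_7‖) / ln(‖r_7‖/‖r_6‖)
  = ln(8.1236e-11/5.0572e-6) / ln(5.0572e-6/1.7122e-3)
  = ln(1.60634e-05) / ln(0.00295363)
  = -11.038967 / -5.824720 ≈ 1.895193

1.895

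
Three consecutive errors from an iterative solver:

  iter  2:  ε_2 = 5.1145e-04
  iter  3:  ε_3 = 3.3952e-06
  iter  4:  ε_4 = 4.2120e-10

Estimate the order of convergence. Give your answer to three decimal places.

1.794

p ≈ ln(ε_4/ε_3) / ln(ε_3/ε_2)
  = ln(4.2120e-10/3.3952e-06) / ln(3.3952e-06/5.1145e-04)
  = ln(0.000124057) / ln(0.00663838)
  = -8.994769 / -5.014887 ≈ 1.793613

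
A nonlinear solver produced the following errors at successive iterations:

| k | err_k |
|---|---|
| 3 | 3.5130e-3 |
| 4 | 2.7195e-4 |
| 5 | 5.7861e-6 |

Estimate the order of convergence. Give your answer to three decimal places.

1.505

p ≈ ln(err_5/err_4) / ln(err_4/err_3)
  = ln(5.7861e-6/2.7195e-4) / ln(2.7195e-4/3.5130e-3)
  = ln(0.0212763) / ln(0.0774125)
  = -3.850162 / -2.558607 ≈ 1.504788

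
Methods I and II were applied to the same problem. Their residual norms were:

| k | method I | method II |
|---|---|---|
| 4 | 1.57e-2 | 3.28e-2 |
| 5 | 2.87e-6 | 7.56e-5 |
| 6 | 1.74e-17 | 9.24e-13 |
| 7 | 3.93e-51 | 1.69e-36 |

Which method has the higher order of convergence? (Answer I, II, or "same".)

same

Method I: p ≈ ln(3.93e-51/1.74e-17)/ln(1.74e-17/2.87e-6) ≈ 3.00.
Method II: p ≈ ln(1.69e-36/9.24e-13)/ln(9.24e-13/7.56e-5) ≈ 3.00.
Both orders ≈ 3.0 — effectively the same.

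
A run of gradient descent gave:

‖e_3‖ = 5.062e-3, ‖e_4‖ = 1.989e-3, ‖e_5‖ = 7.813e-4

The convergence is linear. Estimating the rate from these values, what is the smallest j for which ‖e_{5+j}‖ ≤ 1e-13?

25

Rate ρ ≈ ‖e_5‖/‖e_4‖ = 7.813e-4/1.989e-3 = 0.3928.
After j more steps, ‖e_{5+j}‖ ≈ 7.813e-4·ρ^j; need ρ^j ≤ 1e-13/7.813e-4 = 1.27992e-10.
j ≥ ln(1.27992e-10)/ln(0.3928) = -22.7791/-0.93445 = 24.377.
So 25 more iterations are needed.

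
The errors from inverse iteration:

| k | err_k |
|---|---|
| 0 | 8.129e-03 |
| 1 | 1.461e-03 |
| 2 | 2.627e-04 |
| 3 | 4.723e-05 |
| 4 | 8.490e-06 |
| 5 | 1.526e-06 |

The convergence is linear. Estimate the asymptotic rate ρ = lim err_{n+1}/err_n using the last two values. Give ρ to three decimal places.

0.180

ρ ≈ err_5/err_4 = 1.526e-06/8.490e-06 = 0.17974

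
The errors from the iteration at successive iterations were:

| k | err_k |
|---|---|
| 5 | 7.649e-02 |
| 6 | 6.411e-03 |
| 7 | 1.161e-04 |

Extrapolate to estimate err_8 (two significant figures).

1.8e-7

First estimate the order: p ≈ ln(err_7/err_6) / ln(err_6/err_5) = ln(1.161e-04/6.411e-03)/ln(6.411e-03/7.649e-02) = ln(0.0181095)/ln(0.0838149) ≈ 1.6180.
Then err_8 ≈ err_7·(err_7/err_6)^p = 1.161e-04·(0.0181095)^1.6180 = 1.161e-04·0.00151807 ≈ 1.762e-07.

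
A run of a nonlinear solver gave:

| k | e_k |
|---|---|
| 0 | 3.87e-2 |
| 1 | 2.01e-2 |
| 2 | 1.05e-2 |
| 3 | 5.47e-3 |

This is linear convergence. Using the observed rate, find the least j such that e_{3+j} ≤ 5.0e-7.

Rate ρ ≈ e_3/e_2 = 5.47e-3/1.05e-2 = 0.5210.
After j more steps, e_{3+j} ≈ 5.47e-3·ρ^j; need ρ^j ≤ 5.0e-7/5.47e-3 = 9.14077e-05.
j ≥ ln(9.14077e-05)/ln(0.5210) = -9.3002/-0.65201 = 14.264.
So 15 more iterations are needed.

15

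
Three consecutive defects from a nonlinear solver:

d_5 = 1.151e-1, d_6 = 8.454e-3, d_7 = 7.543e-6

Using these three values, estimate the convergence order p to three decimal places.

p ≈ ln(d_7/d_6) / ln(d_6/d_5)
  = ln(7.543e-6/8.454e-3) / ln(8.454e-3/1.151e-1)
  = ln(0.00089224) / ln(0.0734492)
  = -7.021775 / -2.611161 ≈ 2.689139

2.689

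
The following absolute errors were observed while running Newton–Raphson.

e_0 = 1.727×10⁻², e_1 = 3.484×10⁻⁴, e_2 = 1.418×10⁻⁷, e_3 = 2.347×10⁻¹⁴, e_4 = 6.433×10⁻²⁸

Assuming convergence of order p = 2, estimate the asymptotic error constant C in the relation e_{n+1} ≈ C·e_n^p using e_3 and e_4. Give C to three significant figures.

1.17

C ≈ e_4 / e_3^2
  = 6.433×10⁻²⁸ / (2.347×10⁻¹⁴)^2
  = 6.433×10⁻²⁸ / 5.50841e-28 ≈ 1.1679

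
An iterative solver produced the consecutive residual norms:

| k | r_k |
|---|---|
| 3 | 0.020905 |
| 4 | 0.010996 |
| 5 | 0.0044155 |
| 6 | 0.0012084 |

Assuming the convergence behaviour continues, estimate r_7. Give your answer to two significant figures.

1.9e-4

First estimate the order: p ≈ ln(r_6/r_5) / ln(r_5/r_4) = ln(0.0012084/0.0044155)/ln(0.0044155/0.010996) = ln(0.273672)/ln(0.401555) ≈ 1.4202.
Then r_7 ≈ r_6·(r_6/r_5)^p = 0.0012084·(0.273672)^1.4202 = 0.0012084·0.158765 ≈ 0.0001919.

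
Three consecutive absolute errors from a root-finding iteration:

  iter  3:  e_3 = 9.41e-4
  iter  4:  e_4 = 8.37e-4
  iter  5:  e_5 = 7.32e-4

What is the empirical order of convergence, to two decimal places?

1.14

p ≈ ln(e_5/e_4) / ln(e_4/e_3)
  = ln(7.32e-4/8.37e-4) / ln(8.37e-4/9.41e-4)
  = ln(0.874552) / ln(0.889479)
  = -0.13404 / -0.11712 ≈ 1.14447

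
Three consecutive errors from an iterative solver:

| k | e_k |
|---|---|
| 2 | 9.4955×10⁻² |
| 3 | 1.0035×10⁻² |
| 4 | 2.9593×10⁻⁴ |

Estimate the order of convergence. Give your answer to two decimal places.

p ≈ ln(e_4/e_3) / ln(e_3/e_2)
  = ln(2.9593×10⁻⁴/1.0035×10⁻²) / ln(1.0035×10⁻²/9.4955×10⁻²)
  = ln(0.0294898) / ln(0.105682)
  = -3.52371 / -2.24732 ≈ 1.56796

1.57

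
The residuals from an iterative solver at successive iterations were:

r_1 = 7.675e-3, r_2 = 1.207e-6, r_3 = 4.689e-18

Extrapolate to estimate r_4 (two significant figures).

First estimate the order: p ≈ ln(r_3/r_2) / ln(r_2/r_1) = ln(4.689e-18/1.207e-6)/ln(1.207e-6/7.675e-3) = ln(3.88484e-12)/ln(0.000157264) ≈ 3.0001.
Then r_4 ≈ r_3·(r_3/r_2)^p = 4.689e-18·(3.88484e-12)^3.0001 = 4.689e-18·5.84761e-35 ≈ 2.742e-52.

2.7e-52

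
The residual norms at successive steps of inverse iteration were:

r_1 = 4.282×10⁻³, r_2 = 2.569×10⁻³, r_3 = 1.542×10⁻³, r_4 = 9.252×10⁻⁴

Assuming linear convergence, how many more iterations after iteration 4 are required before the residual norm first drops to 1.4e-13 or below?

45

Rate ρ ≈ r_4/r_3 = 9.252×10⁻⁴/1.542×10⁻³ = 0.6000.
After j more steps, r_{4+j} ≈ 9.252×10⁻⁴·ρ^j; need ρ^j ≤ 1.4e-13/9.252×10⁻⁴ = 1.51319e-10.
j ≥ ln(1.51319e-10)/ln(0.6000) = -22.6116/-0.51083 = 44.264.
So 45 more iterations are needed.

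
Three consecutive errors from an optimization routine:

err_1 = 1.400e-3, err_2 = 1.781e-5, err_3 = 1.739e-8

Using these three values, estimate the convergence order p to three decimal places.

p ≈ ln(err_3/err_2) / ln(err_2/err_1)
  = ln(1.739e-8/1.781e-5) / ln(1.781e-5/1.400e-3)
  = ln(0.000976418) / ln(0.0127214)
  = -6.931620 / -4.364470 ≈ 1.588193

1.588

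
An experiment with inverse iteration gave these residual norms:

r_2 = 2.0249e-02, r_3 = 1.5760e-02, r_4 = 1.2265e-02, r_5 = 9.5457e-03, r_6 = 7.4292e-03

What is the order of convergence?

Consecutive ratios: r_6/r_5 = 7.4292e-03/9.5457e-03 = 0.778277, r_5/r_4 = 9.5457e-03/1.2265e-02 = 0.778288.
p ≈ ln(0.778277)/ln(0.778288) = -0.2507/-0.2507 ≈ 1.00.
So the convergence is linear (order 1).

1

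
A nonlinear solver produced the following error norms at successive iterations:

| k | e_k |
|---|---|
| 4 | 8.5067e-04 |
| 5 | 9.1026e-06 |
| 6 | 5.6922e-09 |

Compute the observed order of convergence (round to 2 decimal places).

1.63

p ≈ ln(e_6/e_5) / ln(e_5/e_4)
  = ln(5.6922e-09/9.1026e-06) / ln(9.1026e-06/8.5067e-04)
  = ln(0.000625338) / ln(0.0107005)
  = -7.37722 / -4.53746 ≈ 1.62585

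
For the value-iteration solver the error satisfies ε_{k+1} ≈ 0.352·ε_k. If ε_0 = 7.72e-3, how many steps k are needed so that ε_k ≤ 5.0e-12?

21

After k steps, ε_k ≈ 7.72e-3·0.352^k.
Need 0.352^k ≤ 5.0e-12/7.72e-3 = 6.47668e-10.
k ≥ ln(6.47668e-10)/ln(0.352) = -21.1576/-1.04412 = 20.264.
Smallest integer k = 21.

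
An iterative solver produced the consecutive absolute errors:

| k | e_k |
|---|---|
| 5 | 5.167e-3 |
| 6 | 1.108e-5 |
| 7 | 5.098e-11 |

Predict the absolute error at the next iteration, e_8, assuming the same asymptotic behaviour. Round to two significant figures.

1.1e-21

First estimate the order: p ≈ ln(e_7/e_6) / ln(e_6/e_5) = ln(5.098e-11/1.108e-5)/ln(1.108e-5/5.167e-3) = ln(4.60108e-06)/ln(0.00214438) ≈ 1.9999.
Then e_8 ≈ e_7·(e_7/e_6)^p = 5.098e-11·(4.60108e-06)^1.9999 = 5.098e-11·2.1196e-11 ≈ 1.081e-21.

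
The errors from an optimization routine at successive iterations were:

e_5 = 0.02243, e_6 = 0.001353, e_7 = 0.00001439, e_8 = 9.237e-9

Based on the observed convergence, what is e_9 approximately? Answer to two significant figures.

First estimate the order: p ≈ ln(e_8/e_7) / ln(e_7/e_6) = ln(9.237e-9/0.00001439)/ln(0.00001439/0.001353) = ln(0.000641904)/ln(0.0106356) ≈ 1.6179.
Then e_9 ≈ e_8·(e_8/e_7)^p = 9.237e-9·(0.000641904)^1.6179 = 9.237e-9·6.83606e-06 ≈ 6.314e-14.

6.3e-14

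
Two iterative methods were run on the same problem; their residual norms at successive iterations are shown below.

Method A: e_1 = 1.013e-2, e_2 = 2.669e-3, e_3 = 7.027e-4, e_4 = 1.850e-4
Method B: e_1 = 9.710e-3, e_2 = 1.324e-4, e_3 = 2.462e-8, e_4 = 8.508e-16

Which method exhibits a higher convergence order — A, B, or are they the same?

Method A: p ≈ ln(1.850e-4/7.027e-4)/ln(7.027e-4/2.669e-3) ≈ 1.00.
Method B: p ≈ ln(8.508e-16/2.462e-8)/ln(2.462e-8/1.324e-4) ≈ 2.00.
Method B has the higher order (≈2.0 vs ≈1.0).

B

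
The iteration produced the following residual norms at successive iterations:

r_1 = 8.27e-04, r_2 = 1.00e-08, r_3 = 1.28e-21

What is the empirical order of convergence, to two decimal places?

2.62

p ≈ ln(r_3/r_2) / ln(r_2/r_1)
  = ln(1.28e-21/1.00e-08) / ln(1.00e-08/8.27e-04)
  = ln(1.28e-13) / ln(1.20919e-05)
  = -29.68675 / -11.32297 ≈ 2.62182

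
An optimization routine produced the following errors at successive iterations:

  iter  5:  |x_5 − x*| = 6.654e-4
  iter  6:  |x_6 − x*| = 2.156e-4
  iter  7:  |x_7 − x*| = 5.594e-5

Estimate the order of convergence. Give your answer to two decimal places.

1.20

p ≈ ln(|x_7 − x*|/|x_6 − x*|) / ln(|x_6 − x*|/|x_5 − x*|)
  = ln(5.594e-5/2.156e-4) / ln(2.156e-4/6.654e-4)
  = ln(0.259462) / ln(0.324016)
  = -1.34915 / -1.12696 ≈ 1.19716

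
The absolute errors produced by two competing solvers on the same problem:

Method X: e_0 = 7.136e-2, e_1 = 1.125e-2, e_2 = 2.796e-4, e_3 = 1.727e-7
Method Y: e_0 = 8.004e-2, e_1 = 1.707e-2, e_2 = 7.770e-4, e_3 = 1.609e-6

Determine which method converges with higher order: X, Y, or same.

Method X: p ≈ ln(1.727e-7/2.796e-4)/ln(2.796e-4/1.125e-2) ≈ 2.00.
Method Y: p ≈ ln(1.609e-6/7.770e-4)/ln(7.770e-4/1.707e-2) ≈ 2.00.
Both orders ≈ 2.0 — effectively the same.

same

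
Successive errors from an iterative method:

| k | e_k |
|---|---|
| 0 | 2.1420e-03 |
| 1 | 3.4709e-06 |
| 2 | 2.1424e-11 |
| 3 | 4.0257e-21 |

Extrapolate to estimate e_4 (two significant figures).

2.8e-39

First estimate the order: p ≈ ln(e_3/e_2) / ln(e_2/e_1) = ln(4.0257e-21/2.1424e-11)/ln(2.1424e-11/3.4709e-06) = ln(1.87906e-10)/ln(6.17246e-06) ≈ 1.8670.
Then e_4 ≈ e_3·(e_3/e_2)^p = 4.0257e-21·(1.87906e-10)^1.8670 = 4.0257e-21·6.9414e-19 ≈ 2.794e-39.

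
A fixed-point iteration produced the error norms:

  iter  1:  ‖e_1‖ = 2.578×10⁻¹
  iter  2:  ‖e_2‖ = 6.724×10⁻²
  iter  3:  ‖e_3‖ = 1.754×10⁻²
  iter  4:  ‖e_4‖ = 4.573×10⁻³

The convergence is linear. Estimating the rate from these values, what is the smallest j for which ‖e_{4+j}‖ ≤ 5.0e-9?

11

Rate ρ ≈ ‖e_4‖/‖e_3‖ = 4.573×10⁻³/1.754×10⁻² = 0.2607.
After j more steps, ‖e_{4+j}‖ ≈ 4.573×10⁻³·ρ^j; need ρ^j ≤ 5.0e-9/4.573×10⁻³ = 1.09337e-06.
j ≥ ln(1.09337e-06)/ln(0.2607) = -13.7262/-1.34438 = 10.210.
So 11 more iterations are needed.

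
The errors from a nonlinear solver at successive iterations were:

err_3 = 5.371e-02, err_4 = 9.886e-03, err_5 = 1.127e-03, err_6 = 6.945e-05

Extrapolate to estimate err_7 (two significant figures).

First estimate the order: p ≈ ln(err_6/err_5) / ln(err_5/err_4) = ln(6.945e-05/1.127e-03)/ln(1.127e-03/9.886e-03) = ln(0.0616238)/ln(0.114) ≈ 1.2833.
Then err_7 ≈ err_6·(err_6/err_5)^p = 6.945e-05·(0.0616238)^1.2833 = 6.945e-05·0.0279824 ≈ 1.943e-06.

1.9e-6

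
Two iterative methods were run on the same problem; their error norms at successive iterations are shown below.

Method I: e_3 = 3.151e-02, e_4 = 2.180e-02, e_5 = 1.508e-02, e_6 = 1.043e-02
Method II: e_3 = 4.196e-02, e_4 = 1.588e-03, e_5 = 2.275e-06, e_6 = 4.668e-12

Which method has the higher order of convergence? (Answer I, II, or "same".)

II

Method I: p ≈ ln(1.043e-02/1.508e-02)/ln(1.508e-02/2.180e-02) ≈ 1.00.
Method II: p ≈ ln(4.668e-12/2.275e-06)/ln(2.275e-06/1.588e-03) ≈ 2.00.
Method II has the higher order (≈2.0 vs ≈1.0).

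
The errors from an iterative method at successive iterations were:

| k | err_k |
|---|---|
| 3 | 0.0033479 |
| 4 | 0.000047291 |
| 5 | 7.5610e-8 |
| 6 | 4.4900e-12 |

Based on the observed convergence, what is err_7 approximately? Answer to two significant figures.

First estimate the order: p ≈ ln(err_6/err_5) / ln(err_5/err_4) = ln(4.4900e-12/7.5610e-8)/ln(7.5610e-8/0.000047291) = ln(5.93837e-05)/ln(0.00159882) ≈ 1.5115.
Then err_7 ≈ err_6·(err_6/err_5)^p = 4.4900e-12·(5.93837e-05)^1.5115 = 4.4900e-12·4.09165e-07 ≈ 1.837e-18.

1.8e-18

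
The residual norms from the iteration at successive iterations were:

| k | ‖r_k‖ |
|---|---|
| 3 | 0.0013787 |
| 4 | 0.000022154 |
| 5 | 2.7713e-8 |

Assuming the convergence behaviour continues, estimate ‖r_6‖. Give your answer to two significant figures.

First estimate the order: p ≈ ln(‖r_5‖/‖r_4‖) / ln(‖r_4‖/‖r_3‖) = ln(2.7713e-8/0.000022154)/ln(0.000022154/0.0013787) = ln(0.00125093)/ln(0.0160688) ≈ 1.6180.
Then ‖r_6‖ ≈ ‖r_5‖·(‖r_5‖/‖r_4‖)^p = 2.7713e-8·(0.00125093)^1.6180 = 2.7713e-8·2.01059e-05 ≈ 5.572e-13.

5.6e-13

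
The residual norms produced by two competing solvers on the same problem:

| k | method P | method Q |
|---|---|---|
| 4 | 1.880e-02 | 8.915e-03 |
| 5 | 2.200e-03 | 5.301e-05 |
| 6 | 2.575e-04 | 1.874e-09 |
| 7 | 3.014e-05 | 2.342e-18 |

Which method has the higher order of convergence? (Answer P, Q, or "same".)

Q

Method P: p ≈ ln(3.014e-05/2.575e-04)/ln(2.575e-04/2.200e-03) ≈ 1.00.
Method Q: p ≈ ln(2.342e-18/1.874e-09)/ln(1.874e-09/5.301e-05) ≈ 2.00.
Method Q has the higher order (≈2.0 vs ≈1.0).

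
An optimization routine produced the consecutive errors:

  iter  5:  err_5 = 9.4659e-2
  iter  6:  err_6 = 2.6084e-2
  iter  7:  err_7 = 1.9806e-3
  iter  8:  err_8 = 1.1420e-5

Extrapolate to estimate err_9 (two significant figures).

First estimate the order: p ≈ ln(err_8/err_7) / ln(err_7/err_6) = ln(1.1420e-5/1.9806e-3)/ln(1.9806e-3/2.6084e-2) = ln(0.00576593)/ln(0.0759316) ≈ 2.0000.
Then err_9 ≈ err_8·(err_8/err_7)^p = 1.1420e-5·(0.00576593)^2.0000 = 1.1420e-5·3.32459e-05 ≈ 3.797e-10.

3.8e-10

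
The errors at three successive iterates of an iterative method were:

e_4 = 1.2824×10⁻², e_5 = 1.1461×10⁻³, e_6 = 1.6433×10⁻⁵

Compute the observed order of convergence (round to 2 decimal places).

p ≈ ln(e_6/e_5) / ln(e_5/e_4)
  = ln(1.6433×10⁻⁵/1.1461×10⁻³) / ln(1.1461×10⁻³/1.2824×10⁻²)
  = ln(0.0143382) / ln(0.0893715)
  = -4.24483 / -2.41495 ≈ 1.75773

1.76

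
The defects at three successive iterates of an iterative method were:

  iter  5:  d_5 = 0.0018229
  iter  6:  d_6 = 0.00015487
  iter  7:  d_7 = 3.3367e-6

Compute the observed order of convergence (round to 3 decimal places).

1.556

p ≈ ln(d_7/d_6) / ln(d_6/d_5)
  = ln(3.3367e-6/0.00015487) / ln(0.00015487/0.0018229)
  = ln(0.0215452) / ln(0.084958)
  = -3.837602 / -2.465598 ≈ 1.556459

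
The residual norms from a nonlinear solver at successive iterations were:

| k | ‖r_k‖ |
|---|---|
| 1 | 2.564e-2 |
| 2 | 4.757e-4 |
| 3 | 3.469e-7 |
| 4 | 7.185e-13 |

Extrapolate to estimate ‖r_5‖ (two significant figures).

First estimate the order: p ≈ ln(‖r_4‖/‖r_3‖) / ln(‖r_3‖/‖r_2‖) = ln(7.185e-13/3.469e-7)/ln(3.469e-7/4.757e-4) = ln(2.0712e-06)/ln(0.000729241) ≈ 1.8118.
Then ‖r_5‖ ≈ ‖r_4‖·(‖r_4‖/‖r_3‖)^p = 7.185e-13·(2.0712e-06)^1.8118 = 7.185e-13·5.03653e-11 ≈ 3.619e-23.

3.6e-23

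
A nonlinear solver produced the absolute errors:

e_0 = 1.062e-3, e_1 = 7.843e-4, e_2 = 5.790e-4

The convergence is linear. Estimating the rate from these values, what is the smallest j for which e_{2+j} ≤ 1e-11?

59

Rate ρ ≈ e_2/e_1 = 5.790e-4/7.843e-4 = 0.7382.
After j more steps, e_{2+j} ≈ 5.790e-4·ρ^j; need ρ^j ≤ 1e-11/5.790e-4 = 1.72712e-08.
j ≥ ln(1.72712e-08)/ln(0.7382) = -17.8742/-0.30354 = 58.886.
So 59 more iterations are needed.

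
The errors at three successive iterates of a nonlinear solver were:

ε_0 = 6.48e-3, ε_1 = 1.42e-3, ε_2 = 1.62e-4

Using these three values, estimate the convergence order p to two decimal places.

1.43

p ≈ ln(ε_2/ε_1) / ln(ε_1/ε_0)
  = ln(1.62e-4/1.42e-3) / ln(1.42e-3/6.48e-3)
  = ln(0.114085) / ln(0.219136)
  = -2.17081 / -1.51806 ≈ 1.42999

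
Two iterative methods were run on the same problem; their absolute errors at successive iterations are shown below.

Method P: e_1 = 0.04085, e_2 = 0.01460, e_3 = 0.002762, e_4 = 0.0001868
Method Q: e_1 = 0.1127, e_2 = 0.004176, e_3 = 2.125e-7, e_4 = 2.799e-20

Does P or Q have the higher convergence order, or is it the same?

Q

Method P: p ≈ ln(0.0001868/0.002762)/ln(0.002762/0.01460) ≈ 1.62.
Method Q: p ≈ ln(2.799e-20/2.125e-7)/ln(2.125e-7/0.004176) ≈ 3.00.
Method Q has the higher order (≈3.0 vs ≈1.6).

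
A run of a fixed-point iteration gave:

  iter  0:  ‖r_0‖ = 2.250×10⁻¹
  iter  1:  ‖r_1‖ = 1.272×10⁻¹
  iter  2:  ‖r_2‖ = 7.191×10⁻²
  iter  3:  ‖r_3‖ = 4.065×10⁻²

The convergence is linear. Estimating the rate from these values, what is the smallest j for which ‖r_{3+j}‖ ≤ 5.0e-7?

20

Rate ρ ≈ ‖r_3‖/‖r_2‖ = 4.065×10⁻²/7.191×10⁻² = 0.5653.
After j more steps, ‖r_{3+j}‖ ≈ 4.065×10⁻²·ρ^j; need ρ^j ≤ 5.0e-7/4.065×10⁻² = 1.23001e-05.
j ≥ ln(1.23001e-05)/ln(0.5653) = -11.3059/-0.57040 = 19.821.
So 20 more iterations are needed.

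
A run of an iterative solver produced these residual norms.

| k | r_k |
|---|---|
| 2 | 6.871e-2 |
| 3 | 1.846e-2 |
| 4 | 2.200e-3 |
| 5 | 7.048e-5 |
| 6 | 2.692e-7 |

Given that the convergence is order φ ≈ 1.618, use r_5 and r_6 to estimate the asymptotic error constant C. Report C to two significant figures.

C ≈ r_6 / r_5^1.618
  = 2.692e-7 / (7.048e-5)^1.618
  = 2.692e-7 / 1.91501e-07 ≈ 1.4057

1.4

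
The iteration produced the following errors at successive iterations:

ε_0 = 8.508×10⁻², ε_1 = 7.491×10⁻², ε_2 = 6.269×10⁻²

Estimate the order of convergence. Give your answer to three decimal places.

p ≈ ln(ε_2/ε_1) / ln(ε_1/ε_0)
  = ln(6.269×10⁻²/7.491×10⁻²) / ln(7.491×10⁻²/8.508×10⁻²)
  = ln(0.836871) / ln(0.880465)
  = -0.178085 / -0.127305 ≈ 1.398885

1.399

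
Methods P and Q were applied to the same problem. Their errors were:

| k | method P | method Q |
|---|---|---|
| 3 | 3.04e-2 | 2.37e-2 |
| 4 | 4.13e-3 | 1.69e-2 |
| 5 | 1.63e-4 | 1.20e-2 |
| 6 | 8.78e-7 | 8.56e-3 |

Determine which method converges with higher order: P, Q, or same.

Method P: p ≈ ln(8.78e-7/1.63e-4)/ln(1.63e-4/4.13e-3) ≈ 1.62.
Method Q: p ≈ ln(8.56e-3/1.20e-2)/ln(1.20e-2/1.69e-2) ≈ 0.99.
Method P has the higher order (≈1.6 vs ≈1.0).

P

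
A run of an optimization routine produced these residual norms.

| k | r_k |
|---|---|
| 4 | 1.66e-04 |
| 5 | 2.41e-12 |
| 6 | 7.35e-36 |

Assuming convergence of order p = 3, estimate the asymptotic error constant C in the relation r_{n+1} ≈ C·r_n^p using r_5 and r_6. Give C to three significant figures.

0.525

C ≈ r_6 / r_5^3
  = 7.35e-36 / (2.41e-12)^3
  = 7.35e-36 / 1.39975e-35 ≈ 0.52509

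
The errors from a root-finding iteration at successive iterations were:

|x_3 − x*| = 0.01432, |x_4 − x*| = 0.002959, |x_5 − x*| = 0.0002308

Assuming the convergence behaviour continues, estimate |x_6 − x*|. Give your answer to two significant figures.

3.7e-6

First estimate the order: p ≈ ln(|x_5 − x*|/|x_4 − x*|) / ln(|x_4 − x*|/|x_3 − x*|) = ln(0.0002308/0.002959)/ln(0.002959/0.01432) = ln(0.0779993)/ln(0.206634) ≈ 1.6179.
Then |x_6 − x*| ≈ |x_5 − x*|·(|x_5 − x*|/|x_4 − x*|)^p = 0.0002308·(0.0779993)^1.6179 = 0.0002308·0.0161255 ≈ 3.722e-06.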